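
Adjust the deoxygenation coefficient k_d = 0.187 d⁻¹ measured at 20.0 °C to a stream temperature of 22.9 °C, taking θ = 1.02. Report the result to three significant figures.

k_d ≈ 0.198 d⁻¹

k_d(T₂) = k_d(T₁) · θ^(T₂−T₁) = 0.187 × 1.02^(22.9−20.0)
= 0.187 × 1.02^2.90 = 0.187 × 1.059 = 0.1981 d⁻¹.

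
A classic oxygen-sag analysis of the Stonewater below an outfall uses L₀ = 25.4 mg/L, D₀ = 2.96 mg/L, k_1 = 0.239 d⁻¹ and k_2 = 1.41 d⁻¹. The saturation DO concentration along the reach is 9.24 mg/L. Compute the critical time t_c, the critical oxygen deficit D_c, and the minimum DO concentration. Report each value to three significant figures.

At the critical point dD/dt = 0, so k_1 L₀ e^(−k_1 t) = k_2 D. Substituting D(t) from the Streeter–Phelps equation and solving for t gives
t_c = ln[(k_2/k_1)(1 − D₀(k_2−k_1)/(k_1 L₀))] / (k_2−k_1).
Here k_2−k_1 = 1.171 d⁻¹ and 1 − D₀(k_2−k_1)/(k_1 L₀) = 1 − 2.96×1.171/(0.239×25.4) = 0.4290, so
t_c = ln(5.900 × 0.4290) / 1.171 = 0.9286 / 1.171 = 0.7930 d.
D_c = (k_1/k_2) L₀ e^(−k_1 t_c) = (0.239/1.41) × 25.4 × e^(−0.239×0.7930) = 0.1695 × 25.4 × 0.8273 = 3.562 mg/L.
Minimum DO = C_s − D_c = 9.24 − 3.562 = 5.678 mg/L.

t_c ≈ 0.793 d; D_c ≈ 3.56 mg/L; min DO ≈ 5.68 mg/L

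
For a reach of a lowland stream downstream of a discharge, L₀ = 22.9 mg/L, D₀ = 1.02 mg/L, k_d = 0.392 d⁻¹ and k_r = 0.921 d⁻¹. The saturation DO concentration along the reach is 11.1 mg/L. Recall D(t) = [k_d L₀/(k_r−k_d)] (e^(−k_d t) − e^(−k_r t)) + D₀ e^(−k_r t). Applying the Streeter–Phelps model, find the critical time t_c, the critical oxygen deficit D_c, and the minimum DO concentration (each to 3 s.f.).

With k_r/k_d = 2.349 and 1 − D₀(k_r−k_d)/(k_d L₀) = 0.9399,
t_c = ln(2.349 × 0.9399) / (0.921 − 0.392) = ln(2.208) / 0.5290 = 0.7922/0.5290 = 1.498 d.
D_c = (k_d/k_r) L₀ e^(−k_d t_c) = (0.392/0.921) × 22.9 × e^(−0.392×1.498) = 0.4256 × 22.9 × 0.5560 = 5.419 mg/L.
Minimum DO = C_s − D_c = 11.1 − 5.419 = 5.681 mg/L.

t_c ≈ 1.50 d; D_c ≈ 5.42 mg/L; min DO ≈ 5.68 mg/L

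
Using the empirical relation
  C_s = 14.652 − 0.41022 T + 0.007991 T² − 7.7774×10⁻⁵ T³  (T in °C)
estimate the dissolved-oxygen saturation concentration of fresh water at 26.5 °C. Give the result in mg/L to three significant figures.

C_s = 14.652 − 0.41022×26.5 + 0.007991×26.5² − 7.7774×10⁻⁵×26.5³ = 7.946 mg/L.

C_s ≈ 7.95 mg/L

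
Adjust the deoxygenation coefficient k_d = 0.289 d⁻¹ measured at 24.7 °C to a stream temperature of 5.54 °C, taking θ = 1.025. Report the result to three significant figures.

k_d ≈ 0.180 d⁻¹

k_d(T₂) = k_d(T₁) · θ^(T₂−T₁) = 0.289 × 1.025^(5.54−24.7)
= 0.289 × 1.025^-19.2 = 0.289 × 0.6231 = 0.1801 d⁻¹.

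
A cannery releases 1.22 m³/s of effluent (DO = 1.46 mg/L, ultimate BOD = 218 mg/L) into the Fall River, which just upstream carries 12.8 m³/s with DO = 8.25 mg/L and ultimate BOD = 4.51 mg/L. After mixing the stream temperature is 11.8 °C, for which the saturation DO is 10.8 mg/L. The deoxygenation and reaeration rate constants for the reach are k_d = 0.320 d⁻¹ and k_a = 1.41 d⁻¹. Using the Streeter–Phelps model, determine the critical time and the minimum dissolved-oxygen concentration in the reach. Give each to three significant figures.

Mixed DO = (12.8×8.25 + 1.22×1.46)/(12.8+1.22) = 107.4/14.02 = 7.659 mg/L.
Mixed L₀ = (12.8×4.51 + 1.22×218)/(14.02) = 323.7/14.02 = 23.09 mg/L.
Initial deficit D₀ = C_s − DO₀ = 10.8 − 7.659 = 3.141 mg/L.
t_c = (1/1.090) ln[(1.41/0.320)(1 − 3.141×1.090/(0.320×23.09))] = 0.9174 × ln(2.364) = 0.7895 d.
D_c = (0.320/1.41) × 23.09 × e^(−0.320×0.7895) = 0.2270 × 23.09 × 0.7768 = 4.070 mg/L.
Minimum DO = 10.8 − 4.070 = 6.730 mg/L.

t_c ≈ 0.789 d; minimum DO ≈ 6.73 mg/L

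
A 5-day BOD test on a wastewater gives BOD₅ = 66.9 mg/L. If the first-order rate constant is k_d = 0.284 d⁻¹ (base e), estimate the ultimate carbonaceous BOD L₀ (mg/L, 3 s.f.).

L₀ ≈ 88.2 mg/L

BOD₅ = L₀(1 − e^(−5k_d)) ⇒ L₀ = BOD₅ / (1 − e^(−5×0.284))
= 66.9 / (1 − 0.2417) = 66.9 / 0.7583 = 88.23 mg/L.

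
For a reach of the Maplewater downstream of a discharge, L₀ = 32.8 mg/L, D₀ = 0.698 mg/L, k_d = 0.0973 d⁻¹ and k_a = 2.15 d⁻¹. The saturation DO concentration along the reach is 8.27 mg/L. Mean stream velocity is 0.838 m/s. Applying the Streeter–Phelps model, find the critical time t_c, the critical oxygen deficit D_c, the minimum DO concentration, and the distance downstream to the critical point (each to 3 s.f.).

With k_a/k_d = 22.10 and 1 − D₀(k_a−k_d)/(k_d L₀) = 0.5511,
t_c = ln(22.10 × 0.5511) / (2.15 − 0.0973) = ln(12.18) / 2.053 = 2.500/2.053 = 1.218 d.
L(t_c) = L₀ e^(−k_d t_c) = 32.8 × 0.8883 = 29.14 mg/L, and at the critical point k_a D_c = k_d L, so D_c = (0.0973/2.15) × 29.14 = 1.319 mg/L.
Minimum DO = C_s − D_c = 8.27 − 1.319 = 6.951 mg/L.
x_c = v t_c = 0.838 m/s × 1.218 d × 86400 s/d = 88160 m ≈ 88.2 km.

t_c ≈ 1.22 d; D_c ≈ 1.32 mg/L; min DO ≈ 6.95 mg/L; x_c ≈ 88.2 km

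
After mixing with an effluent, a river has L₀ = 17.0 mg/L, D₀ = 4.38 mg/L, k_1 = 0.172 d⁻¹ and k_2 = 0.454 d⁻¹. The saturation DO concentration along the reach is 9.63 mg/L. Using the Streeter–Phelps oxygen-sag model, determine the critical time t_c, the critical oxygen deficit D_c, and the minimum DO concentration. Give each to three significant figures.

t_c ≈ 1.50 d; D_c ≈ 4.98 mg/L; min DO ≈ 4.65 mg/L

At the critical point dD/dt = 0, so k_1 L₀ e^(−k_1 t) = k_2 D. Substituting D(t) from the Streeter–Phelps equation and solving for t gives
t_c = ln[(k_2/k_1)(1 − D₀(k_2−k_1)/(k_1 L₀))] / (k_2−k_1).
Here k_2−k_1 = 0.2820 d⁻¹ and 1 − D₀(k_2−k_1)/(k_1 L₀) = 1 − 4.38×0.2820/(0.172×17.0) = 0.5776, so
t_c = ln(2.640 × 0.5776) / 0.2820 = 0.4217 / 0.2820 = 1.495 d.
D_c = (k_1/k_2) L₀ e^(−k_1 t_c) = (0.172/0.454) × 17.0 × e^(−0.172×1.495) = 0.3789 × 17.0 × 0.7732 = 4.980 mg/L.
Minimum DO = C_s − D_c = 9.63 − 4.980 = 4.650 mg/L.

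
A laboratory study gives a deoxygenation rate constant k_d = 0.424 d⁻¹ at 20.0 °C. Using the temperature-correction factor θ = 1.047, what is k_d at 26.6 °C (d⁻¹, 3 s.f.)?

k_d(T₂) = k_d(T₁) · θ^(T₂−T₁) = 0.424 × 1.047^(26.6−20.0)
= 0.424 × 1.047^6.60 = 0.424 × 1.354 = 0.5741 d⁻¹.

k_d ≈ 0.574 d⁻¹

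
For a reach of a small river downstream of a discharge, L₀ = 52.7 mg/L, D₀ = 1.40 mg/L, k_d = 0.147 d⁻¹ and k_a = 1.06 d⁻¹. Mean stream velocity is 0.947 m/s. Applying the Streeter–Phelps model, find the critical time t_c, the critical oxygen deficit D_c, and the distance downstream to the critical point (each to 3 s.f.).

With k_a/k_d = 7.211 and 1 − D₀(k_a−k_d)/(k_d L₀) = 0.8350,
t_c = ln(7.211 × 0.8350) / (1.06 − 0.147) = ln(6.021) / 0.9130 = 1.795/0.9130 = 1.966 d.
L(t_c) = L₀ e^(−k_d t_c) = 52.7 × 0.7490 = 39.47 mg/L, and at the critical point k_a D_c = k_d L, so D_c = (0.147/1.06) × 39.47 = 5.474 mg/L.
x_c = v t_c = 0.947 m/s × 1.966 d × 86400 s/d = 160900 m ≈ 161 km.

t_c ≈ 1.97 d; D_c ≈ 5.47 mg/L; x_c ≈ 161 km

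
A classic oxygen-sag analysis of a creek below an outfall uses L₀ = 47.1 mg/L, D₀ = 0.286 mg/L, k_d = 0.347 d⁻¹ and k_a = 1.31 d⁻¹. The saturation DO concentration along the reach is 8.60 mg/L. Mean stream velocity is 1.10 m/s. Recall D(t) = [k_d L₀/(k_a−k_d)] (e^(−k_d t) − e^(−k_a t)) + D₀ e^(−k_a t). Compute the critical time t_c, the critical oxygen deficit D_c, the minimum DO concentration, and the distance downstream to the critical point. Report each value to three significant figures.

t_c ≈ 1.36 d; D_c ≈ 7.78 mg/L; min DO ≈ 0.822 mg/L; x_c ≈ 129 km

t_c = [1/(k_a−k_d)] ln[(k_a/k_d)(1 − D₀(k_a−k_d)/(k_d L₀))]
= [1/(1.31−0.347)] ln[(1.31/0.347)(1 − 0.286×0.9630/(0.347×47.1))]
= (1/0.9630) ln[3.775 × 0.9831] = 1.038 × ln(3.712) = 1.038 × 1.311 = 1.362 d.
D_c = (k_d/k_a) L₀ e^(−k_d t_c) = (0.347/1.31) × 47.1 × e^(−0.347×1.362) = 0.2649 × 47.1 × 0.6234 = 7.778 mg/L.
Minimum DO = C_s − D_c = 8.60 − 7.778 = 0.8224 mg/L.
x_c = v t_c = 1.10 m/s × 1.362 d × 86400 s/d = 129400 m ≈ 129 km.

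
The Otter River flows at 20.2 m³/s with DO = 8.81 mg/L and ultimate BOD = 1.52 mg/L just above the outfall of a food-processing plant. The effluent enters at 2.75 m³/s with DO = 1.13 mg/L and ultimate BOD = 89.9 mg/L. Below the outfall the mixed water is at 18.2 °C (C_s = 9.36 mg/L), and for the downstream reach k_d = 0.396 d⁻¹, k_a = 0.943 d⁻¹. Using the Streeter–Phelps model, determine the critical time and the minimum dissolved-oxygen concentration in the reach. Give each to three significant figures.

Mixed DO = (20.2×8.81 + 2.75×1.13)/(20.2+2.75) = 181.1/22.95 = 7.890 mg/L.
Mixed L₀ = (20.2×1.52 + 2.75×89.9)/(22.95) = 277.9/22.95 = 12.11 mg/L.
Initial deficit D₀ = C_s − DO₀ = 9.36 − 7.890 = 1.470 mg/L.
t_c = (1/0.5470) ln[(0.943/0.396)(1 − 1.470×0.5470/(0.396×12.11))] = 1.828 × ln(1.982) = 1.251 d.
D_c = (0.396/0.943) × 12.11 × e^(−0.396×1.251) = 0.4199 × 12.11 × 0.6094 = 3.099 mg/L.
Minimum DO = 9.36 − 3.099 = 6.261 mg/L.

t_c ≈ 1.25 d; minimum DO ≈ 6.26 mg/L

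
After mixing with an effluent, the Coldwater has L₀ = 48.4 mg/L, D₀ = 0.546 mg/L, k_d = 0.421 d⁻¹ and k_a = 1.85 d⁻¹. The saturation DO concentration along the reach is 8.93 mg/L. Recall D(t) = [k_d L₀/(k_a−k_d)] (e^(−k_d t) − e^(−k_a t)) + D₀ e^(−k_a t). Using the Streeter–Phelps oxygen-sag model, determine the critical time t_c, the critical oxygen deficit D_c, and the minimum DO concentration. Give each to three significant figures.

With k_a/k_d = 4.394 and 1 − D₀(k_a−k_d)/(k_d L₀) = 0.9617,
t_c = ln(4.394 × 0.9617) / (1.85 − 0.421) = ln(4.226) / 1.429 = 1.441/1.429 = 1.009 d.
D_c = (k_d/k_a) L₀ e^(−k_d t_c) = (0.421/1.85) × 48.4 × e^(−0.421×1.009) = 0.2276 × 48.4 × 0.6540 = 7.204 mg/L.
Minimum DO = C_s − D_c = 8.93 − 7.204 = 1.726 mg/L.

t_c ≈ 1.01 d; D_c ≈ 7.20 mg/L; min DO ≈ 1.73 mg/L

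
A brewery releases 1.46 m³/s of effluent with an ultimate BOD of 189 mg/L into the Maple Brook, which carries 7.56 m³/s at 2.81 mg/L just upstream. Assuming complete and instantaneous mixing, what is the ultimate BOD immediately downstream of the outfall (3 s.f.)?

32.9 mg/L

Flow-weighted mixing: C = (Q_r C_r + Q_w C_w)/(Q_r + Q_w)
= (7.56×2.81 + 1.46×189)/(7.56 + 1.46) = 297.2/9.020 = 32.95 mg/L.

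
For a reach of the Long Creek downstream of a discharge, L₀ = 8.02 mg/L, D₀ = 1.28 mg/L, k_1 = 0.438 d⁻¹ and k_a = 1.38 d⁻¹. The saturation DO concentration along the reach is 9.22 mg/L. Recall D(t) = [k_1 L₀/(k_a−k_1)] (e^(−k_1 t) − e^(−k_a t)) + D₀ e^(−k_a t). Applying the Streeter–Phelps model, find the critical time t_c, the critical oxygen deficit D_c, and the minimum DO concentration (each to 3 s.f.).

t_c = [1/(k_a−k_1)] ln[(k_a/k_1)(1 − D₀(k_a−k_1)/(k_1 L₀))]
= [1/(1.38−0.438)] ln[(1.38/0.438)(1 − 1.28×0.9420/(0.438×8.02))]
= (1/0.9420) ln[3.151 × 0.6567] = 1.062 × ln(2.069) = 1.062 × 0.7272 = 0.7719 d.
L(t_c) = L₀ e^(−k_1 t_c) = 8.02 × 0.7131 = 5.719 mg/L, and at the critical point k_a D_c = k_1 L, so D_c = (0.438/1.38) × 5.719 = 1.815 mg/L.
Minimum DO = C_s − D_c = 9.22 − 1.815 = 7.405 mg/L.

t_c ≈ 0.772 d; D_c ≈ 1.82 mg/L; min DO ≈ 7.40 mg/L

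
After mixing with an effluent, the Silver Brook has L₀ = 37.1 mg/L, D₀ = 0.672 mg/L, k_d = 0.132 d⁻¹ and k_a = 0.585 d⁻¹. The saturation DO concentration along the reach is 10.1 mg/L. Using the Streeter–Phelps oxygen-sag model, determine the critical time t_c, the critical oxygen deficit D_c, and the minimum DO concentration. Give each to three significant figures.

t_c = [1/(k_a−k_d)] ln[(k_a/k_d)(1 − D₀(k_a−k_d)/(k_d L₀))]
= [1/(0.585−0.132)] ln[(0.585/0.132)(1 − 0.672×0.4530/(0.132×37.1))]
= (1/0.4530) ln[4.432 × 0.9378] = 2.208 × ln(4.156) = 2.208 × 1.425 = 3.145 d.
D_c = (k_d/k_a) L₀ e^(−k_d t_c) = (0.132/0.585) × 37.1 × e^(−0.132×3.145) = 0.2256 × 37.1 × 0.6603 = 5.527 mg/L.
Minimum DO = C_s − D_c = 10.1 − 5.527 = 4.573 mg/L.

t_c ≈ 3.14 d; D_c ≈ 5.53 mg/L; min DO ≈ 4.57 mg/L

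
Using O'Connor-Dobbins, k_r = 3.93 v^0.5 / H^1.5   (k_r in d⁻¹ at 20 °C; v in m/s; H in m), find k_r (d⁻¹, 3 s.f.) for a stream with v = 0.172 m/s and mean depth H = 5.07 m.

k_r ≈ 0.143 d⁻¹

k_r = 3.93 × 0.172^0.5 / 5.07^1.5 = 3.93 × 0.4147 / 11.42 = 0.1428 d⁻¹.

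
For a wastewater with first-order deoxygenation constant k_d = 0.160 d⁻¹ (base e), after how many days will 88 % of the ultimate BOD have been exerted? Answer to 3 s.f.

y/L₀ = 1 − e^(−k_d t) = 0.88 ⇒ e^(−k_d t) = 0.120
t = −ln(0.120) / 0.160 = 2.120 / 0.160 = 13.25 d.

t ≈ 13.3 d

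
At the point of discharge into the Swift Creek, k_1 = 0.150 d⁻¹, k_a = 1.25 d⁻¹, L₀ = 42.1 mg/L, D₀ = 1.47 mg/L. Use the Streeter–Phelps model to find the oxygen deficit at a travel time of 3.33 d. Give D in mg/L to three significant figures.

D ≈ 3.42 mg/L

k_1 L₀/(k_a−k_1) = 0.150×42.1/(1.25−0.150) = 6.315/1.100 = 5.741 mg/L.
e^(−k_1 t) = e^(−0.150×3.330) = 0.6068; e^(−k_a t) = e^(−1.25×3.330) = 0.01557.
D = 5.741 × (0.6068 − 0.01557) + 1.47 × 0.01557 = 3.394 + 0.02289 = 3.417 mg/L.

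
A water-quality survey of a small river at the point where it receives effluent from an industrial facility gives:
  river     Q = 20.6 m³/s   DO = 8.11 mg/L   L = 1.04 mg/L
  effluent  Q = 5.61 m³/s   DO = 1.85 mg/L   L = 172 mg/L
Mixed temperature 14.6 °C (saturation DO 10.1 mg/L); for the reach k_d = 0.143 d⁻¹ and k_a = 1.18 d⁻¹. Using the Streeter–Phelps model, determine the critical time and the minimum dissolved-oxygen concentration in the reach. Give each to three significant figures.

Mixed DO = (20.6×8.11 + 5.61×1.85)/(20.6+5.61) = 177.4/26.21 = 6.770 mg/L.
Mixed L₀ = (20.6×1.04 + 5.61×172)/(26.21) = 986.3/26.21 = 37.63 mg/L.
Initial deficit D₀ = C_s − DO₀ = 10.1 − 6.770 = 3.330 mg/L.
t_c = (1/1.037) ln[(1.18/0.143)(1 − 3.330×1.037/(0.143×37.63))] = 0.9643 × ln(2.957) = 1.045 d.
D_c = (0.143/1.18) × 37.63 × e^(−0.143×1.045) = 0.1212 × 37.63 × 0.8611 = 3.927 mg/L.
Minimum DO = 10.1 − 3.927 = 6.173 mg/L.

t_c ≈ 1.05 d; minimum DO ≈ 6.17 mg/L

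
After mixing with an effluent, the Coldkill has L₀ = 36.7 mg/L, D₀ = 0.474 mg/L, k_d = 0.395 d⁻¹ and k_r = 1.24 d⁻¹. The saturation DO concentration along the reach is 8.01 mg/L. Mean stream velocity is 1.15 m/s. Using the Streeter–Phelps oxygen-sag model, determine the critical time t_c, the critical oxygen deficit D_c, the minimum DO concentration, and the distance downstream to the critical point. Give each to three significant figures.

At the critical point dD/dt = 0, so k_d L₀ e^(−k_d t) = k_r D. Substituting D(t) from the Streeter–Phelps equation and solving for t gives
t_c = ln[(k_r/k_d)(1 − D₀(k_r−k_d)/(k_d L₀))] / (k_r−k_d).
Here k_r−k_d = 0.8450 d⁻¹ and 1 − D₀(k_r−k_d)/(k_d L₀) = 1 − 0.474×0.8450/(0.395×36.7) = 0.9724, so
t_c = ln(3.139 × 0.9724) / 0.8450 = 1.116 / 0.8450 = 1.321 d.
D_c = (k_d/k_r) L₀ e^(−k_d t_c) = (0.395/1.24) × 36.7 × e^(−0.395×1.321) = 0.3185 × 36.7 × 0.5935 = 6.939 mg/L.
Minimum DO = C_s − D_c = 8.01 − 6.939 = 1.071 mg/L.
x_c = v t_c = 1.15 m/s × 1.321 d × 86400 s/d = 131200 m ≈ 131 km.

t_c ≈ 1.32 d; D_c ≈ 6.94 mg/L; min DO ≈ 1.07 mg/L; x_c ≈ 131 km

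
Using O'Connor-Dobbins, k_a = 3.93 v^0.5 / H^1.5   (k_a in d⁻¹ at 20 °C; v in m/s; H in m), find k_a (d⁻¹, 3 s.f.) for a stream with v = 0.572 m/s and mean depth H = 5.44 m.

k_a ≈ 0.234 d⁻¹

k_a = 3.93 × 0.572^0.5 / 5.44^1.5 = 3.93 × 0.7563 / 12.69 = 0.2343 d⁻¹.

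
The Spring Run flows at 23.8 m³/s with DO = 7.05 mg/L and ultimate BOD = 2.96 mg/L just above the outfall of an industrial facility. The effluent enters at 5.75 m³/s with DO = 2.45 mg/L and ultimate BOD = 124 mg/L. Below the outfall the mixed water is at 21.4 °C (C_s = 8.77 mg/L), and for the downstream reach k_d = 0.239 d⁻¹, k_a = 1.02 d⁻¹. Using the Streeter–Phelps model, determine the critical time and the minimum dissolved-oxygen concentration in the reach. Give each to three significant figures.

t_c ≈ 1.36 d; minimum DO ≈ 4.28 mg/L

Mixed DO = (23.8×7.05 + 5.75×2.45)/(23.8+5.75) = 181.9/29.55 = 6.155 mg/L.
Mixed L₀ = (23.8×2.96 + 5.75×124)/(29.55) = 783.4/29.55 = 26.51 mg/L.
Initial deficit D₀ = C_s − DO₀ = 8.77 − 6.155 = 2.615 mg/L.
t_c = (1/0.7810) ln[(1.02/0.239)(1 − 2.615×0.7810/(0.239×26.51))] = 1.280 × ln(2.892) = 1.360 d.
D_c = (0.239/1.02) × 26.51 × e^(−0.239×1.360) = 0.2343 × 26.51 × 0.7225 = 4.489 mg/L.
Minimum DO = 8.77 − 4.489 = 4.281 mg/L.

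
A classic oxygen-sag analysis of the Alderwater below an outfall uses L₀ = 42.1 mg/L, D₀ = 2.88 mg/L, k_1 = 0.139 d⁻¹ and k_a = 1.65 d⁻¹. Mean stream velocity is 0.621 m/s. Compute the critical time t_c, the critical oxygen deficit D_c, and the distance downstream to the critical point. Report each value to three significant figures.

t_c = [1/(k_a−k_1)] ln[(k_a/k_1)(1 − D₀(k_a−k_1)/(k_1 L₀))]
= [1/(1.65−0.139)] ln[(1.65/0.139)(1 − 2.88×1.511/(0.139×42.1))]
= (1/1.511) ln[11.87 × 0.2564] = 0.6618 × ln(3.043) = 0.6618 × 1.113 = 0.7365 d.
L(t_c) = L₀ e^(−k_1 t_c) = 42.1 × 0.9027 = 38.00 mg/L, and at the critical point k_a D_c = k_1 L, so D_c = (0.139/1.65) × 38.00 = 3.201 mg/L.
x_c = v t_c = 0.621 m/s × 0.7365 d × 86400 s/d = 39520 m ≈ 39.5 km.

t_c ≈ 0.737 d; D_c ≈ 3.20 mg/L; x_c ≈ 39.5 km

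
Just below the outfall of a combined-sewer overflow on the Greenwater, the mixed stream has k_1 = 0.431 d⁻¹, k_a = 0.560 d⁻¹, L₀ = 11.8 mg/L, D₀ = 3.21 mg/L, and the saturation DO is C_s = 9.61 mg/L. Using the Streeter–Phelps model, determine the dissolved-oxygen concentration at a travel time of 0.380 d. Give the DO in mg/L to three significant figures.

k_1 L₀/(k_a−k_1) = 0.431×11.8/(0.560−0.431) = 5.086/0.1290 = 39.42 mg/L.
e^(−k_1 t) = e^(−0.431×0.3800) = 0.8489; e^(−k_a t) = e^(−0.560×0.3800) = 0.8083.
D = 39.42 × (0.8489 − 0.8083) + 3.21 × 0.8083 = 1.601 + 2.595 = 4.196 mg/L.
DO = C_s − D = 9.61 − 4.196 = 5.414 mg/L.

DO ≈ 5.41 mg/L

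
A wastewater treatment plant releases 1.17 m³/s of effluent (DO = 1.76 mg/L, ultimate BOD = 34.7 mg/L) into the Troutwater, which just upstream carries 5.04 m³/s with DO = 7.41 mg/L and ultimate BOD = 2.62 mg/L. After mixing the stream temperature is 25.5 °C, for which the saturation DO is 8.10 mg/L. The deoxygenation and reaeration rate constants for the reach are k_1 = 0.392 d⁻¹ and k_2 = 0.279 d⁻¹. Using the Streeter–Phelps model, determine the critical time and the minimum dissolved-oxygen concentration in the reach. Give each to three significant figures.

t_c ≈ 2.51 d; minimum DO ≈ 3.54 mg/L

Mixed DO = (5.04×7.41 + 1.17×1.76)/(5.04+1.17) = 39.41/6.210 = 6.346 mg/L.
Mixed L₀ = (5.04×2.62 + 1.17×34.7)/(6.210) = 53.80/6.210 = 8.664 mg/L.
Initial deficit D₀ = C_s − DO₀ = 8.10 − 6.346 = 1.754 mg/L.
t_c = (1/-0.1130) ln[(0.279/0.392)(1 − 1.754×-0.1130/(0.392×8.664))] = -8.850 × ln(0.7533) = 2.507 d.
D_c = (0.392/0.279) × 8.664 × e^(−0.392×2.507) = 1.405 × 8.664 × 0.3743 = 4.556 mg/L.
Minimum DO = 8.10 − 4.556 = 3.544 mg/L.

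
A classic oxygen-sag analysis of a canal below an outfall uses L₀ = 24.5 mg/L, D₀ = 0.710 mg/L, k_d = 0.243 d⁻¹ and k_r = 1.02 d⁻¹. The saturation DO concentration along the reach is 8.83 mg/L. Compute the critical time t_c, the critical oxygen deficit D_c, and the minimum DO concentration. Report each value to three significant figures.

t_c ≈ 1.72 d; D_c ≈ 3.84 mg/L; min DO ≈ 4.99 mg/L

At the critical point dD/dt = 0, so k_d L₀ e^(−k_d t) = k_r D. Substituting D(t) from the Streeter–Phelps equation and solving for t gives
t_c = ln[(k_r/k_d)(1 − D₀(k_r−k_d)/(k_d L₀))] / (k_r−k_d).
Here k_r−k_d = 0.7770 d⁻¹ and 1 − D₀(k_r−k_d)/(k_d L₀) = 1 − 0.710×0.7770/(0.243×24.5) = 0.9073, so
t_c = ln(4.198 × 0.9073) / 0.7770 = 1.337 / 0.7770 = 1.721 d.
L(t_c) = L₀ e^(−k_d t_c) = 24.5 × 0.6582 = 16.13 mg/L, and at the critical point k_r D_c = k_d L, so D_c = (0.243/1.02) × 16.13 = 3.842 mg/L.
Minimum DO = C_s − D_c = 8.83 − 3.842 = 4.988 mg/L.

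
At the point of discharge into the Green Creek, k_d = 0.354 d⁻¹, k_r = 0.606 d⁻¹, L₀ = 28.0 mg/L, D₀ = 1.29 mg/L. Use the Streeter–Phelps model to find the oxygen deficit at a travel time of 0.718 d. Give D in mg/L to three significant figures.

k_d L₀/(k_r−k_d) = 0.354×28.0/(0.606−0.354) = 9.912/0.2520 = 39.33 mg/L.
e^(−k_d t) = e^(−0.354×0.7180) = 0.7756; e^(−k_r t) = e^(−0.606×0.7180) = 0.6472.
D = 39.33 × (0.7756 − 0.6472) + 1.29 × 0.6472 = 5.049 + 0.8349 = 5.884 mg/L.

D ≈ 5.88 mg/L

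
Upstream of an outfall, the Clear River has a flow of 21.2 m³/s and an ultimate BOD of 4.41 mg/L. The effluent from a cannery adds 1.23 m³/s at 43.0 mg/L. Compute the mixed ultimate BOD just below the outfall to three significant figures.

6.53 mg/L

Flow-weighted mixing: C = (Q_r C_r + Q_w C_w)/(Q_r + Q_w)
= (21.2×4.41 + 1.23×43.0)/(21.2 + 1.23) = 146.4/22.43 = 6.526 mg/L.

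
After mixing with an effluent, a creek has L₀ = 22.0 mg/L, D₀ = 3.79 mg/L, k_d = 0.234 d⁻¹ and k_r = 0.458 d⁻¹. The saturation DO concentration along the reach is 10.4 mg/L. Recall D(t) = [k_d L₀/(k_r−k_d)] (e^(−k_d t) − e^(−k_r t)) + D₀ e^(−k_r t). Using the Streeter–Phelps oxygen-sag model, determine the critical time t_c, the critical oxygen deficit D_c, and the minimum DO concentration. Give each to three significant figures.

With k_r/k_d = 1.957 and 1 − D₀(k_r−k_d)/(k_d L₀) = 0.8351,
t_c = ln(1.957 × 0.8351) / (0.458 − 0.234) = ln(1.634) / 0.2240 = 0.4913/0.2240 = 2.193 d.
L(t_c) = L₀ e^(−k_d t_c) = 22.0 × 0.5985 = 13.17 mg/L, and at the critical point k_r D_c = k_d L, so D_c = (0.234/0.458) × 13.17 = 6.728 mg/L.
Minimum DO = C_s − D_c = 10.4 − 6.728 = 3.672 mg/L.

t_c ≈ 2.19 d; D_c ≈ 6.73 mg/L; min DO ≈ 3.67 mg/L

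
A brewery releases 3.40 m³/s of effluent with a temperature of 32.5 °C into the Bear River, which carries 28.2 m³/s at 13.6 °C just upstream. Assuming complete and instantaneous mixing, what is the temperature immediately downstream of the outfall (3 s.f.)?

15.6 °C

Flow-weighted mixing: C = (Q_r C_r + Q_w C_w)/(Q_r + Q_w)
= (28.2×13.6 + 3.40×32.5)/(28.2 + 3.40) = 494.0/31.60 = 15.63 °C.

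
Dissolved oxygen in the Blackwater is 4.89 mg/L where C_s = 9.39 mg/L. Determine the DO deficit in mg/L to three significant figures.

D ≈ 4.50 mg/L

D = C_s − C = 9.39 − 4.89 = 4.50 mg/L.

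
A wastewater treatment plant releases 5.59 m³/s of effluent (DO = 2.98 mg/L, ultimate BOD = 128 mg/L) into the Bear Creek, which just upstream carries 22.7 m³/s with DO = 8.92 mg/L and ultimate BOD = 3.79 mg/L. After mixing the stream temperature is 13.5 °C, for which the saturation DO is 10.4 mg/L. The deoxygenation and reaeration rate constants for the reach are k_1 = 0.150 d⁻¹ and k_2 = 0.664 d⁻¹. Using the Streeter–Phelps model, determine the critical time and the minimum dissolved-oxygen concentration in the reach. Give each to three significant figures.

t_c ≈ 2.14 d; minimum DO ≈ 5.76 mg/L

Mixed DO = (22.7×8.92 + 5.59×2.98)/(22.7+5.59) = 219.1/28.29 = 7.746 mg/L.
Mixed L₀ = (22.7×3.79 + 5.59×128)/(28.29) = 801.6/28.29 = 28.33 mg/L.
Initial deficit D₀ = C_s − DO₀ = 10.4 − 7.746 = 2.654 mg/L.
t_c = (1/0.5140) ln[(0.664/0.150)(1 − 2.654×0.5140/(0.150×28.33))] = 1.946 × ln(3.006) = 2.141 d.
D_c = (0.150/0.664) × 28.33 × e^(−0.150×2.141) = 0.2259 × 28.33 × 0.7253 = 4.642 mg/L.
Minimum DO = 10.4 − 4.642 = 5.758 mg/L.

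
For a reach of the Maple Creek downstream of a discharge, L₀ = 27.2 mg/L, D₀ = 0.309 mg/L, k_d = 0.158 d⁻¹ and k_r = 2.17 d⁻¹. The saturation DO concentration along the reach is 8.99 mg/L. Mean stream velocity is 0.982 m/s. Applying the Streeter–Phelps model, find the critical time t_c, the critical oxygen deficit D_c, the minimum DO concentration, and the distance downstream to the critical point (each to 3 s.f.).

With k_r/k_d = 13.73 and 1 − D₀(k_r−k_d)/(k_d L₀) = 0.8553,
t_c = ln(13.73 × 0.8553) / (2.17 − 0.158) = ln(11.75) / 2.012 = 2.464/2.012 = 1.224 d.
D_c = (k_d/k_r) L₀ e^(−k_d t_c) = (0.158/2.17) × 27.2 × e^(−0.158×1.224) = 0.07281 × 27.2 × 0.8241 = 1.632 mg/L.
Minimum DO = C_s − D_c = 8.99 − 1.632 = 7.358 mg/L.
x_c = v t_c = 0.982 m/s × 1.224 d × 86400 s/d = 103900 m ≈ 104 km.

t_c ≈ 1.22 d; D_c ≈ 1.63 mg/L; min DO ≈ 7.36 mg/L; x_c ≈ 104 km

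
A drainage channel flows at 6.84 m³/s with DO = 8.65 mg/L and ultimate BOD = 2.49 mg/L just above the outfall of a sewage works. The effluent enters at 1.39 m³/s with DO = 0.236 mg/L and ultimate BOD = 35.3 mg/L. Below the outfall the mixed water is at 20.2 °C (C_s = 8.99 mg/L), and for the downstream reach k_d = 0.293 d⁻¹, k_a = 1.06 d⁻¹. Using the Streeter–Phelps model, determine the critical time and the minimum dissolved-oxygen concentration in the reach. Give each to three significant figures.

t_c ≈ 0.564 d; minimum DO ≈ 7.11 mg/L

Mixed DO = (6.84×8.65 + 1.39×0.236)/(6.84+1.39) = 59.49/8.230 = 7.229 mg/L.
Mixed L₀ = (6.84×2.49 + 1.39×35.3)/(8.230) = 66.10/8.230 = 8.031 mg/L.
Initial deficit D₀ = C_s − DO₀ = 8.99 − 7.229 = 1.761 mg/L.
t_c = (1/0.7670) ln[(1.06/0.293)(1 − 1.761×0.7670/(0.293×8.031))] = 1.304 × ln(1.541) = 0.5639 d.
D_c = (0.293/1.06) × 8.031 × e^(−0.293×0.5639) = 0.2764 × 8.031 × 0.8477 = 1.882 mg/L.
Minimum DO = 8.99 − 1.882 = 7.108 mg/L.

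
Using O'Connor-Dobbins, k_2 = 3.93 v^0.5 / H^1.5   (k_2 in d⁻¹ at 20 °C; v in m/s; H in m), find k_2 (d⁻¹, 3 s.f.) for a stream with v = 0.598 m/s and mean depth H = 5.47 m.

k_2 ≈ 0.238 d⁻¹

k_2 = 3.93 × 0.598^0.5 / 5.47^1.5 = 3.93 × 0.7733 / 12.79 = 0.2376 d⁻¹.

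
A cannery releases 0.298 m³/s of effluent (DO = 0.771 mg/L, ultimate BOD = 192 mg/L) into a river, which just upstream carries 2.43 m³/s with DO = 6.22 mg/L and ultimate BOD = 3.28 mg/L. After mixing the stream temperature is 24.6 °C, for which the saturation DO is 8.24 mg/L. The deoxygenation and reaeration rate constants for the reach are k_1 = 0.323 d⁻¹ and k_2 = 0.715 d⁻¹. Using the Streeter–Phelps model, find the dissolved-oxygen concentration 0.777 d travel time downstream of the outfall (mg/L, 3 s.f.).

Mixed DO = (2.43×6.22 + 0.298×0.771)/(2.43+0.298) = 15.34/2.728 = 5.625 mg/L.
Mixed L₀ = (2.43×3.28 + 0.298×192)/(2.728) = 65.19/2.728 = 23.90 mg/L.
Initial deficit D₀ = C_s − DO₀ = 8.24 − 5.625 = 2.615 mg/L.
D(0.777) = [0.323×23.90/(0.715−0.323)](e^(−0.323×0.777) − e^(−0.715×0.777)) + 2.615 e^(−0.715×0.777)
= 19.69 × (0.7780 − 0.5738) + 2.615 × 0.5738 = 5.523 mg/L.
DO = 8.24 − 5.523 = 2.717 mg/L.

DO ≈ 2.72 mg/L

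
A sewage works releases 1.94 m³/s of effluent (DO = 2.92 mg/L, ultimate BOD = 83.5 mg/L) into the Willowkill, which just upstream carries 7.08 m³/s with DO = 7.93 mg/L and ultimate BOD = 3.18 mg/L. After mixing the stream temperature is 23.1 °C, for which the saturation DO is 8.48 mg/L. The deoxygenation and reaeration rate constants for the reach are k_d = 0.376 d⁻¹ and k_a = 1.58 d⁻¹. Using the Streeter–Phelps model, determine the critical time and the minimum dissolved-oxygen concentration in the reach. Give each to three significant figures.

Mixed DO = (7.08×7.93 + 1.94×2.92)/(7.08+1.94) = 61.81/9.020 = 6.852 mg/L.
Mixed L₀ = (7.08×3.18 + 1.94×83.5)/(9.020) = 184.5/9.020 = 20.46 mg/L.
Initial deficit D₀ = C_s − DO₀ = 8.48 − 6.852 = 1.628 mg/L.
t_c = (1/1.204) ln[(1.58/0.376)(1 − 1.628×1.204/(0.376×20.46))] = 0.8306 × ln(3.131) = 0.9481 d.
D_c = (0.376/1.58) × 20.46 × e^(−0.376×0.9481) = 0.2380 × 20.46 × 0.7001 = 3.408 mg/L.
Minimum DO = 8.48 − 3.408 = 5.072 mg/L.

t_c ≈ 0.948 d; minimum DO ≈ 5.07 mg/L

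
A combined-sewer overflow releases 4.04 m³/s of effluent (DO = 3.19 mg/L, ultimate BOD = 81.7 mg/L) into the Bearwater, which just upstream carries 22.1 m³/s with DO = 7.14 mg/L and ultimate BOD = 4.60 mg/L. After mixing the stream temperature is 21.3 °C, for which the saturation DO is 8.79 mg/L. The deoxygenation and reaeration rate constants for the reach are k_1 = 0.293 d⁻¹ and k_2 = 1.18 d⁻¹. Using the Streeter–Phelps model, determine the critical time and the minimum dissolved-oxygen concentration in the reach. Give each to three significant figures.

Mixed DO = (22.1×7.14 + 4.04×3.19)/(22.1+4.04) = 170.7/26.14 = 6.530 mg/L.
Mixed L₀ = (22.1×4.60 + 4.04×81.7)/(26.14) = 431.7/26.14 = 16.52 mg/L.
Initial deficit D₀ = C_s − DO₀ = 8.79 − 6.530 = 2.260 mg/L.
t_c = (1/0.8870) ln[(1.18/0.293)(1 − 2.260×0.8870/(0.293×16.52))] = 1.127 × ln(2.359) = 0.9674 d.
D_c = (0.293/1.18) × 16.52 × e^(−0.293×0.9674) = 0.2483 × 16.52 × 0.7532 = 3.089 mg/L.
Minimum DO = 8.79 − 3.089 = 5.701 mg/L.

t_c ≈ 0.967 d; minimum DO ≈ 5.70 mg/L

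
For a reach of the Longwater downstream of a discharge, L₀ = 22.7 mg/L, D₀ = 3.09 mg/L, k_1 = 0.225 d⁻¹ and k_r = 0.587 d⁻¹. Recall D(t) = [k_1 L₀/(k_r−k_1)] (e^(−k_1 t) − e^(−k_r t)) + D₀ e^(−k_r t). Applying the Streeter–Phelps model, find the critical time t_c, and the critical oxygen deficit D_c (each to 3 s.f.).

t_c ≈ 1.97 d; D_c ≈ 5.59 mg/L

t_c = [1/(k_r−k_1)] ln[(k_r/k_1)(1 − D₀(k_r−k_1)/(k_1 L₀))]
= [1/(0.587−0.225)] ln[(0.587/0.225)(1 − 3.09×0.3620/(0.225×22.7))]
= (1/0.3620) ln[2.609 × 0.7810] = 2.762 × ln(2.038) = 2.762 × 0.7117 = 1.966 d.
L(t_c) = L₀ e^(−k_1 t_c) = 22.7 × 0.6425 = 14.58 mg/L, and at the critical point k_r D_c = k_1 L, so D_c = (0.225/0.587) × 14.58 = 5.590 mg/L.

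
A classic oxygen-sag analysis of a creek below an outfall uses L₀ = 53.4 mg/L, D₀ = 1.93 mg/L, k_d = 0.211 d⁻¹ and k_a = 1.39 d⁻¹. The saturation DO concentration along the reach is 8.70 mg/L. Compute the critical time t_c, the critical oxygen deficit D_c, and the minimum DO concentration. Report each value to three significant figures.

t_c ≈ 1.41 d; D_c ≈ 6.02 mg/L; min DO ≈ 2.68 mg/L

At the critical point dD/dt = 0, so k_d L₀ e^(−k_d t) = k_a D. Substituting D(t) from the Streeter–Phelps equation and solving for t gives
t_c = ln[(k_a/k_d)(1 − D₀(k_a−k_d)/(k_d L₀))] / (k_a−k_d).
Here k_a−k_d = 1.179 d⁻¹ and 1 − D₀(k_a−k_d)/(k_d L₀) = 1 − 1.93×1.179/(0.211×53.4) = 0.7980, so
t_c = ln(6.588 × 0.7980) / 1.179 = 1.660 / 1.179 = 1.408 d.
D_c = (k_d/k_a) L₀ e^(−k_d t_c) = (0.211/1.39) × 53.4 × e^(−0.211×1.408) = 0.1518 × 53.4 × 0.7430 = 6.023 mg/L.
Minimum DO = C_s − D_c = 8.70 − 6.023 = 2.677 mg/L.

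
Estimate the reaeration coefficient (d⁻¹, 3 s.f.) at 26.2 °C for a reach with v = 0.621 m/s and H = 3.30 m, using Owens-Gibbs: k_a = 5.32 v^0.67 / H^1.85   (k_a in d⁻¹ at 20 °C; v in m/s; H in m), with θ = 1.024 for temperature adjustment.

k_a(20) = 5.32 × 0.621^0.67 / 3.30^1.85 = 5.32 × 0.7267 / 9.104 = 0.4247 d⁻¹.
k_a(26.2) = 0.4247 × 1.024^(26.2−20) = 0.4247 × 1.158 = 0.4919 d⁻¹.

k_a ≈ 0.492 d⁻¹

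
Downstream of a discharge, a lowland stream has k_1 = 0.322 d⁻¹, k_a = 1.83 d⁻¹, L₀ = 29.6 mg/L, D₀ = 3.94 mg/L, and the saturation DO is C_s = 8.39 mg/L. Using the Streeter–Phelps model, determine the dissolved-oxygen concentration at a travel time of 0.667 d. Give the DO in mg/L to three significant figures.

DO ≈ 3.99 mg/L

k_1 L₀/(k_a−k_1) = 0.322×29.6/(1.83−0.322) = 9.531/1.508 = 6.320 mg/L.
e^(−k_1 t) = e^(−0.322×0.6670) = 0.8067; e^(−k_a t) = e^(−1.83×0.6670) = 0.2951.
D = 6.320 × (0.8067 − 0.2951) + 3.94 × 0.2951 = 3.234 + 1.162 = 4.396 mg/L.
DO = C_s − D = 8.39 − 4.396 = 3.994 mg/L.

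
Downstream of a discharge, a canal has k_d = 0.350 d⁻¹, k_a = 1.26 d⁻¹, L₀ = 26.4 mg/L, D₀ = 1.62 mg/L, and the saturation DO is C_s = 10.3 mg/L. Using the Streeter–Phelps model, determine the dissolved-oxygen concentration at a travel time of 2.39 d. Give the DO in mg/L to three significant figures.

k_d L₀/(k_a−k_d) = 0.350×26.4/(1.26−0.350) = 9.240/0.9100 = 10.15 mg/L.
e^(−k_d t) = e^(−0.350×2.390) = 0.4332; e^(−k_a t) = e^(−1.26×2.390) = 0.04922.
D = 10.15 × (0.4332 − 0.04922) + 1.62 × 0.04922 = 3.899 + 0.07974 = 3.979 mg/L.
DO = C_s − D = 10.3 − 3.979 = 6.321 mg/L.

DO ≈ 6.32 mg/L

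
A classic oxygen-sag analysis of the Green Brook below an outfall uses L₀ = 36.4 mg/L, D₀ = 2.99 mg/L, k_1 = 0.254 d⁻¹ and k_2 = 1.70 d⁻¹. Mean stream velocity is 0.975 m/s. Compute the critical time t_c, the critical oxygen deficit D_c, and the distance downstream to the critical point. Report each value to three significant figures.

t_c = [1/(k_2−k_1)] ln[(k_2/k_1)(1 − D₀(k_2−k_1)/(k_1 L₀))]
= [1/(1.70−0.254)] ln[(1.70/0.254)(1 − 2.99×1.446/(0.254×36.4))]
= (1/1.446) ln[6.693 × 0.5324] = 0.6916 × ln(3.563) = 0.6916 × 1.271 = 0.8787 d.
D_c = (k_1/k_2) L₀ e^(−k_1 t_c) = (0.254/1.70) × 36.4 × e^(−0.254×0.8787) = 0.1494 × 36.4 × 0.8000 = 4.351 mg/L.
x_c = v t_c = 0.975 m/s × 0.8787 d × 86400 s/d = 74020 m ≈ 74.0 km.

t_c ≈ 0.879 d; D_c ≈ 4.35 mg/L; x_c ≈ 74.0 km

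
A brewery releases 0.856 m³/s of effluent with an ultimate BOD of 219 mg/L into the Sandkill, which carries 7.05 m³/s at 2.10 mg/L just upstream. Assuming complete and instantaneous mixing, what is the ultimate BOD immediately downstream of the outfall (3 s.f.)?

25.6 mg/L

Flow-weighted mixing: C = (Q_r C_r + Q_w C_w)/(Q_r + Q_w)
= (7.05×2.10 + 0.856×219)/(7.05 + 0.856) = 202.3/7.906 = 25.58 mg/L.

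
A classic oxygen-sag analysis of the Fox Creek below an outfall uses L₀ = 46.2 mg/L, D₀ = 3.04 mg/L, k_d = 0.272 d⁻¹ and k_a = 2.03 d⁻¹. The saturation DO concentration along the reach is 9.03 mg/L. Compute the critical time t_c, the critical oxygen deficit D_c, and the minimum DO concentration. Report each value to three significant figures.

t_c ≈ 0.828 d; D_c ≈ 4.94 mg/L; min DO ≈ 4.09 mg/L

At the critical point dD/dt = 0, so k_d L₀ e^(−k_d t) = k_a D. Substituting D(t) from the Streeter–Phelps equation and solving for t gives
t_c = ln[(k_a/k_d)(1 − D₀(k_a−k_d)/(k_d L₀))] / (k_a−k_d).
Here k_a−k_d = 1.758 d⁻¹ and 1 − D₀(k_a−k_d)/(k_d L₀) = 1 − 3.04×1.758/(0.272×46.2) = 0.5747, so
t_c = ln(7.463 × 0.5747) / 1.758 = 1.456 / 1.758 = 0.8283 d.
L(t_c) = L₀ e^(−k_d t_c) = 46.2 × 0.7983 = 36.88 mg/L, and at the critical point k_a D_c = k_d L, so D_c = (0.272/2.03) × 36.88 = 4.942 mg/L.
Minimum DO = C_s − D_c = 9.03 − 4.942 = 4.088 mg/L.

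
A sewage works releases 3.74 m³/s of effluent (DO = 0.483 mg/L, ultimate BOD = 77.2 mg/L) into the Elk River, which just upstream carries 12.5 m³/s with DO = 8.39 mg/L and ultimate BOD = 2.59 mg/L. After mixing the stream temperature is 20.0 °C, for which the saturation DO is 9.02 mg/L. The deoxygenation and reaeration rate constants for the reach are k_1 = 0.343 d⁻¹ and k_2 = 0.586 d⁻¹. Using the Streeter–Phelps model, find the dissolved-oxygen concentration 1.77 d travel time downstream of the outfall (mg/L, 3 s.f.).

Mixed DO = (12.5×8.39 + 3.74×0.483)/(12.5+3.74) = 106.7/16.24 = 6.569 mg/L.
Mixed L₀ = (12.5×2.59 + 3.74×77.2)/(16.24) = 321.1/16.24 = 19.77 mg/L.
Initial deficit D₀ = C_s − DO₀ = 9.02 − 6.569 = 2.451 mg/L.
D(1.77) = [0.343×19.77/(0.586−0.343)](e^(−0.343×1.77) − e^(−0.586×1.77)) + 2.451 e^(−0.586×1.77)
= 27.91 × (0.5449 − 0.3544) + 2.451 × 0.3544 = 6.185 mg/L.
DO = 9.02 − 6.185 = 2.835 mg/L.

DO ≈ 2.84 mg/L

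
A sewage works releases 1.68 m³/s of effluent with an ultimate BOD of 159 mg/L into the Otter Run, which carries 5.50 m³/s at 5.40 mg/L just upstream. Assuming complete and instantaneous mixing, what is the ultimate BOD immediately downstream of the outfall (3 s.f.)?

41.3 mg/L

Flow-weighted mixing: C = (Q_r C_r + Q_w C_w)/(Q_r + Q_w)
= (5.50×5.40 + 1.68×159)/(5.50 + 1.68) = 296.8/7.180 = 41.34 mg/L.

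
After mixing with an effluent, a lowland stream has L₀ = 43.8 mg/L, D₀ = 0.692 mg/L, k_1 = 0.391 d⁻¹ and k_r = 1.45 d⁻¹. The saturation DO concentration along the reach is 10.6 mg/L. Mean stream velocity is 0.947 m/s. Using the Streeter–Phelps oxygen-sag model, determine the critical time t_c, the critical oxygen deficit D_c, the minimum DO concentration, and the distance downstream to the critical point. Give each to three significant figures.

t_c = [1/(k_r−k_1)] ln[(k_r/k_1)(1 − D₀(k_r−k_1)/(k_1 L₀))]
= [1/(1.45−0.391)] ln[(1.45/0.391)(1 − 0.692×1.059/(0.391×43.8))]
= (1/1.059) ln[3.708 × 0.9572] = 0.9443 × ln(3.550) = 0.9443 × 1.267 = 1.196 d.
D_c = (k_1/k_r) L₀ e^(−k_1 t_c) = (0.391/1.45) × 43.8 × e^(−0.391×1.196) = 0.2697 × 43.8 × 0.6264 = 7.398 mg/L.
Minimum DO = C_s − D_c = 10.6 − 7.398 = 3.202 mg/L.
x_c = v t_c = 0.947 m/s × 1.196 d × 86400 s/d = 97880 m ≈ 97.9 km.

t_c ≈ 1.20 d; D_c ≈ 7.40 mg/L; min DO ≈ 3.20 mg/L; x_c ≈ 97.9 km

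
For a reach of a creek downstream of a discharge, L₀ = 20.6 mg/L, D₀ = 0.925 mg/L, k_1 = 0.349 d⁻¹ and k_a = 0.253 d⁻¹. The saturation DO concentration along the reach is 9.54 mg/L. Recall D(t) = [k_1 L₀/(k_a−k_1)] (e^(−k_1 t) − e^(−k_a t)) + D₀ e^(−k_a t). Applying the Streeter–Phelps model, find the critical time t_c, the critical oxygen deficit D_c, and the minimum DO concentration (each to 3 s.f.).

t_c ≈ 3.22 d; D_c ≈ 9.23 mg/L; min DO ≈ 0.313 mg/L

At the critical point dD/dt = 0, so k_1 L₀ e^(−k_1 t) = k_a D. Substituting D(t) from the Streeter–Phelps equation and solving for t gives
t_c = ln[(k_a/k_1)(1 − D₀(k_a−k_1)/(k_1 L₀))] / (k_a−k_1).
Here k_a−k_1 = -0.09600 d⁻¹ and 1 − D₀(k_a−k_1)/(k_1 L₀) = 1 − 0.925×-0.09600/(0.349×20.6) = 1.012, so
t_c = ln(0.7249 × 1.012) / -0.09600 = -0.3094 / -0.09600 = 3.223 d.
L(t_c) = L₀ e^(−k_1 t_c) = 20.6 × 0.3247 = 6.689 mg/L, and at the critical point k_a D_c = k_1 L, so D_c = (0.349/0.253) × 6.689 = 9.227 mg/L.
Minimum DO = C_s − D_c = 9.54 − 9.227 = 0.3128 mg/L.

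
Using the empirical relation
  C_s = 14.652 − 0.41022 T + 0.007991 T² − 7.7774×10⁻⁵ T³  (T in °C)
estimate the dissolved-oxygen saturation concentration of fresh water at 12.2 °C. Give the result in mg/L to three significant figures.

C_s ≈ 10.7 mg/L

C_s = 14.652 − 0.41022×12.2 + 0.007991×12.2² − 7.7774×10⁻⁵×12.2³ = 10.70 mg/L.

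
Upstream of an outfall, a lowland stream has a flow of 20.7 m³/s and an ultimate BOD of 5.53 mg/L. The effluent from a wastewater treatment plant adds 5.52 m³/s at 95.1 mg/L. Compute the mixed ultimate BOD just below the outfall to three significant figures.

24.4 mg/L

Flow-weighted mixing: C = (Q_r C_r + Q_w C_w)/(Q_r + Q_w)
= (20.7×5.53 + 5.52×95.1)/(20.7 + 5.52) = 639.4/26.22 = 24.39 mg/L.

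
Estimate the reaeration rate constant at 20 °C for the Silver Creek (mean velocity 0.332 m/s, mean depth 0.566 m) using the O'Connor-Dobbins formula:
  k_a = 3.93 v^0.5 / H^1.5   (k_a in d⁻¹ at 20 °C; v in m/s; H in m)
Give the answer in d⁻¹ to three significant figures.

k_a ≈ 5.32 d⁻¹

k_a = 3.93 × 0.332^0.5 / 0.566^1.5 = 3.93 × 0.5762 / 0.4258 = 5.318 d⁻¹.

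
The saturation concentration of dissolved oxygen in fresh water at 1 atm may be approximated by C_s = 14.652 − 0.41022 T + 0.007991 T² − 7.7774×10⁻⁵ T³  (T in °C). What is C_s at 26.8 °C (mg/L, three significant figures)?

C_s ≈ 7.90 mg/L

C_s = 14.652 − 0.41022×26.8 + 0.007991×26.8² − 7.7774×10⁻⁵×26.8³ = 7.901 mg/L.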